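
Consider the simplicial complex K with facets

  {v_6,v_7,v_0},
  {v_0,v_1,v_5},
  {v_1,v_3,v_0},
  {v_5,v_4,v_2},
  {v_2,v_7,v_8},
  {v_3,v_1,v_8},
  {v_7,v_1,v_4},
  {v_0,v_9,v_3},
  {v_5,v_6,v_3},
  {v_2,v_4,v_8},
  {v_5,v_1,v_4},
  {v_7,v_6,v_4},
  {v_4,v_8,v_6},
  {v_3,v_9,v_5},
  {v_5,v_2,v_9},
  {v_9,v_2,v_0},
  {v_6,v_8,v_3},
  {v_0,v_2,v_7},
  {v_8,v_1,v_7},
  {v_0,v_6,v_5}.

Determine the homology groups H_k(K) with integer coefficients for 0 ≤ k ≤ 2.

H_0 = Z,  H_1 = Z ⊕ Z/2Z,  H_2 = 0.

We work with the vertex ordering v_0 < v_1 < v_2 < v_3 < v_4 < v_5 < v_6 < v_7 < v_8 < v_9. The simplices of K, each written with vertices in increasing order, are:

  0-simplices (10): [v_0], [v_1], [v_2], [v_3], [v_4], [v_5], [v_6], [v_7], [v_8], [v_9]
  1-simplices (30): (30 of them)
  2-simplices (20): (20 of them)

giving chain groups C_0 ≅ Z^10, C_1 ≅ Z^30, C_2 ≅ Z^20.

The boundary map ∂_1: C_1 → C_0 maps an edge to its endpoints' difference, ∂[p,q] = q − p. For instance
  ∂[v_5,v_6] = [v_6] − [v_5].
The resulting 10×30 matrix has rank 9, and its Smith normal form has invariant factors (1,1,1,1,1,1,1,1,1).

∂_2: C_2 → C_1 sends each 2-simplex [p,q,r] to [q,r] − [p,r] + [p,q]. For instance
  ∂[v_2,v_4,v_8] = [v_4,v_8] − [v_2,v_8] + [v_2,v_4],
  ∂[v_1,v_4,v_7] = [v_4,v_7] − [v_1,v_7] + [v_1,v_4].
The resulting 30×20 matrix has rank 20, and its Smith normal form has invariant factors (1,1,1,1,1,1,1,1,1,1,1,1,1,1,1,1,1,1,1,2).

Now H_k = ker ∂_k / im ∂_{k+1}, so:

  H_0: rank C_0 − rank ∂_1 = 10 − 9 = 1, and the invariant factors of ∂_1 are all 1, so H_0 = Z.
  H_1: rank ker ∂_1 − rank ∂_2 = (30 − 9) − 20 = 1, and ∂_2 has invariant factor 2 > 1, so H_1 = Z ⊕ Z/2Z.
  H_2: rank ker ∂_2 − rank ∂_3 = (20 − 20) − 0 = 0, and there is no ∂_3, so H_2 = 0.

(K is a triangulation of the Klein bottle.)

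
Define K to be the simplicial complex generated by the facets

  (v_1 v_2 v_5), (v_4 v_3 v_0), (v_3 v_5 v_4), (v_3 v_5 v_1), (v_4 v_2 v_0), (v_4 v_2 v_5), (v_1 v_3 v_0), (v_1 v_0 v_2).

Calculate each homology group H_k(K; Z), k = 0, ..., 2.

H_0 = Z,  H_1 = 0,  H_2 = Z.

Order the vertices as v_0 < v_1 < v_2 < v_3 < v_4 < v_5. Listing each simplex with vertices in this order, K has dimension 2 with simplices:

  0-simplices (6): [v_0], [v_1], [v_2], [v_3], [v_4], [v_5]
  1-simplices (12): [v_0,v_1], [v_0,v_2], [v_0,v_3], [v_0,v_4], [v_1,v_2], [v_1,v_3], [v_1,v_5], [v_2,v_4], [v_2,v_5], [v_3,v_4], [v_3,v_5], [v_4,v_5]
  2-simplices (8): [v_0,v_1,v_2], [v_0,v_1,v_3], [v_0,v_2,v_4], [v_0,v_3,v_4], [v_1,v_2,v_5], [v_1,v_3,v_5], [v_2,v_4,v_5], [v_3,v_4,v_5]

so the chain groups are C_0 ≅ Z^6, C_1 ≅ Z^12, C_2 ≅ Z^8.

∂_1: C_1 → C_0 maps an edge to its endpoints' difference, ∂[p,q] = q − p.
As a 6×12 matrix over Z this has rank 5, with invariant factors (1,1,1,1,1).

∂_2: C_2 → C_1 maps a triangle to the signed sum of its edges. For instance
  ∂[v_0,v_1,v_3] = [v_1,v_3] − [v_0,v_3] + [v_0,v_1],
  ∂[v_1,v_2,v_5] = [v_2,v_5] − [v_1,v_5] + [v_1,v_2].
As a 12×8 matrix over Z this has rank 7, with invariant factors (1,1,1,1,1,1,1).

From H_k ≅ ker(∂_k) / im(∂_{k+1}) we obtain:

  H_0: rank C_0 − rank ∂_1 = 6 − 5 = 1, and the invariant factors of ∂_1 are all 1, so H_0 ≅ Z.
  H_1: rank ker ∂_1 − rank ∂_2 = (12 − 5) − 7 = 0, and the invariant factors of ∂_2 are all 1, so H_1 ≅ 0.
  H_2: rank ker ∂_2 − rank ∂_3 = (8 − 7) − 0 = 1, and there is no ∂_3, so H_2 ≅ Z.

(K is a triangulation of the 2-sphere S^2.)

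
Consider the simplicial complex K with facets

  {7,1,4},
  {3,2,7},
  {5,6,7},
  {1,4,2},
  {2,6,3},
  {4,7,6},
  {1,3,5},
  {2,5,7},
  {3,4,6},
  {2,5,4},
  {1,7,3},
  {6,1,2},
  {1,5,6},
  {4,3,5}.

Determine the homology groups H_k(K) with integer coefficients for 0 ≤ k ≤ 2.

H_0 ≅ Z,  H_1 ≅ Z^2,  H_2 ≅ Z.

Order the vertices as 1 < 2 < 3 < 4 < 5 < 6 < 7. Listing each simplex with vertices in this order, K has dimension 2 with simplices:

  0-simplices (7): [1], [2], [3], [4], [5], [6], [7]
  1-simplices (21): [1,2], [1,3], [1,4], [1,5], [1,6], [1,7], [2,3], [2,4], [2,5], [2,6], [2,7], [3,4], [3,5], [3,6], [3,7], [4,5], [4,6], [4,7], [5,6], [5,7], [6,7]
  2-simplices (14): [1,2,4], [1,2,6], [1,3,5], [1,3,7], [1,4,7], [1,5,6], [2,3,6], [2,3,7], [2,4,5], [2,5,7], [3,4,5], [3,4,6], [4,6,7], [5,6,7]

giving chain groups C_0 ≅ Z^7, C_1 ≅ Z^21, C_2 ≅ Z^14.

Boundary ∂_1: C_1 → C_0 maps an edge to its endpoints' difference, ∂[p,q] = q − p. For instance
  ∂[3,6] = [6] − [3].
The resulting 7×21 matrix has rank 6, and its Smith normal form has invariant factors (1,1,1,1,1,1).

Boundary ∂_2: C_2 → C_1 sends each 2-simplex [p,q,r] to [q,r] − [p,r] + [p,q]. For instance
  ∂[2,3,6] = [3,6] − [2,6] + [2,3],
  ∂[1,3,7] = [3,7] − [1,7] + [1,3].
As a 21×14 matrix over Z this has rank 13, with invariant factors (1,1,1,1,1,1,1,1,1,1,1,1,1).

Computing H_k = (kernel of ∂_k) / (image of ∂_{k+1}):

  H_0: rank C_0 − rank ∂_1 = 7 − 6 = 1, and the invariant factors of ∂_1 are all 1, so H_0 = Z.
  H_1: rank ker ∂_1 − rank ∂_2 = (21 − 6) − 13 = 2, and the invariant factors of ∂_2 are all 1, so H_1 = Z^2.
  H_2: rank ker ∂_2 − rank ∂_3 = (14 − 13) − 0 = 1, and there is no ∂_3, so H_2 = Z.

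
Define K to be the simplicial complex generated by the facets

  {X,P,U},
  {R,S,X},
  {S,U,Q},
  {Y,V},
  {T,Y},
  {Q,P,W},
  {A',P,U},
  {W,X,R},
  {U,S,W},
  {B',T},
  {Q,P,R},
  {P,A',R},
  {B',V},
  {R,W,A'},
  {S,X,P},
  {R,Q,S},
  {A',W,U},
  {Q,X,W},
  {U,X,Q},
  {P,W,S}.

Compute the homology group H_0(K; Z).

H_0 ≅ Z^2.

Take the total order P < Q < R < S < T < U < V < W < X < Y < A' < B' on the vertex set. Then K (dimension 2) consists of the simplices:

  0-simplices (12): [P], [Q], [R], [S], [T], [U], [V], [W], [X], [Y], [A'], [B']
  1-simplices (28): (28 of them)
  2-simplices (16): [P,Q,R], [P,Q,W], [P,R,A'], [P,S,W], [P,S,X], [P,U,X], [P,U,A'], [Q,R,S], [Q,S,U], [Q,U,X], [Q,W,X], [R,S,X], [R,W,X], [R,W,A'], [S,U,W], [U,W,A']

so the chain groups are C_0 ≅ Z^12, C_1 ≅ Z^28, C_2 ≅ Z^16.

∂_1: C_1 → C_0 maps an edge to its endpoints' difference, ∂[p,q] = q − p. For instance
  ∂[Q,U] = [U] − [Q].
The resulting 12×28 matrix has rank 10, and its Smith normal form has invariant factors (1,1,1,1,1,1,1,1,1,1).

Boundary ∂_2: C_2 → C_1 acts by ∂[p,q,r] = [q,r] − [p,r] + [p,q]. For instance
  ∂[P,Q,R] = [Q,R] − [P,R] + [P,Q],
  ∂[P,R,A'] = [R,A'] − [P,A'] + [P,R].
This gives a 28×16 integer matrix of rank 15; reducing to Smith normal form yields diagonal entries (1,1,1,1,1,1,1,1,1,1,1,1,1,1,1).

Computing H_k = (kernel of ∂_k) / (image of ∂_{k+1}):

  H_0: rank C_0 − rank ∂_1 = 12 − 10 = 2, and the invariant factors of ∂_1 are all 1, so H_0 ≅ Z^2.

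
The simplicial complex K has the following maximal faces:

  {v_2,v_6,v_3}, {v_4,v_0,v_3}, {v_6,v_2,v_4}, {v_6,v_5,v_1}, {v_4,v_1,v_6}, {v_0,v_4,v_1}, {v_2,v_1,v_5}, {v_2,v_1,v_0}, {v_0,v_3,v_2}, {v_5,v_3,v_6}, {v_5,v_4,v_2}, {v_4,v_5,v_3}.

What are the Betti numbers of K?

b_0 = 1, b_1 = 0, b_2 = 0.

We work with the vertex ordering v_0 < v_1 < v_2 < v_3 < v_4 < v_5 < v_6. The simplices of K, each written with vertices in increasing order, are:

  0-simplices (7): [v_0], [v_1], [v_2], [v_3], [v_4], [v_5], [v_6]
  1-simplices (18): (18 of them)
  2-simplices (12): (12 of them)

so the chain groups are C_0 ≅ Z^7, C_1 ≅ Z^18, C_2 ≅ Z^12.

The boundary map ∂_1: C_1 → C_0 sends each edge [p,q] (with p < q) to q − p. For instance
  ∂[v_2,v_6] = [v_6] − [v_2].
The resulting 7×18 matrix has rank 6, and its Smith normal form has invariant factors (1,1,1,1,1,1).

The boundary map ∂_2: C_2 → C_1 sends each 2-simplex [p,q,r] to [q,r] − [p,r] + [p,q]. For instance
  ∂[v_1,v_5,v_6] = [v_5,v_6] − [v_1,v_6] + [v_1,v_5],
  ∂[v_0,v_1,v_2] = [v_1,v_2] − [v_0,v_2] + [v_0,v_1].
The 18×12 boundary matrix has rank 12 and Smith normal form diag(1,1,1,1,1,1,1,1,1,1,1,2).

Now H_k = ker ∂_k / im ∂_{k+1}, so:

  H_0: rank C_0 − rank ∂_1 = 7 − 6 = 1, and the invariant factors of ∂_1 are all 1, so H_0 = Z.
  H_1: rank ker ∂_1 − rank ∂_2 = (18 − 6) − 12 = 0, and ∂_2 has invariant factor 2 > 1, so H_1 = Z/2.
  H_2: rank ker ∂_2 − rank ∂_3 = (12 − 12) − 0 = 0, and there is no ∂_3, so H_2 = 0.

As a check, the Euler characteristic is 7 − 18 + 12 = 1, which agrees with 1 − 0 + 0 = 1.

Hence the Betti numbers are b_0 = 1, b_1 = 0, b_2 = 0.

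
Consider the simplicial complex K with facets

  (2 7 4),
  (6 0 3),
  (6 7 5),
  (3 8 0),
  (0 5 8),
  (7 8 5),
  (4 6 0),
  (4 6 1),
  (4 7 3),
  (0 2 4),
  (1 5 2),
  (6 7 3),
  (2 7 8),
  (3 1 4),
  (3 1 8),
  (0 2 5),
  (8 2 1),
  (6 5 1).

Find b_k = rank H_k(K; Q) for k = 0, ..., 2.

Fix the vertex order 0 < 1 < 2 < 3 < 4 < 5 < 6 < 7 < 8 and write every simplex with vertices in increasing order. Then dim K = 2 and the simplices of K are:

  0-simplices (9): [0], [1], [2], [3], [4], [5], [6], [7], [8]
  1-simplices (27): (27 of them)
  2-simplices (18): [0,2,4], [0,2,5], [0,3,6], [0,3,8], [0,4,6], [0,5,8], [1,2,5], [1,2,8], [1,3,4], [1,3,8], [1,4,6], [1,5,6], [2,4,7], [2,7,8], [3,4,7], [3,6,7], [5,6,7], [5,7,8]

giving chain groups C_0 ≅ Z^9, C_1 ≅ Z^27, C_2 ≅ Z^18.

The boundary map ∂_1: C_1 → C_0 maps an edge to its endpoints' difference, ∂[p,q] = q − p.
The 9×27 boundary matrix has rank 8 and Smith normal form diag(1,1,1,1,1,1,1,1).

∂_2: C_2 → C_1 sends each 2-simplex [p,q,r] to [q,r] − [p,r] + [p,q]. For instance
  ∂[0,2,5] = [2,5] − [0,5] + [0,2],
  ∂[5,6,7] = [6,7] − [5,7] + [5,6].
The resulting 27×18 matrix has rank 18, and its Smith normal form has invariant factors (1,1,1,1,1,1,1,1,1,1,1,1,1,1,1,1,1,2).

Computing H_k = (kernel of ∂_k) / (image of ∂_{k+1}):

  H_0: rank C_0 − rank ∂_1 = 9 − 8 = 1, and the invariant factors of ∂_1 are all 1, so H_0 ≅ Z.
  H_1: rank ker ∂_1 − rank ∂_2 = (27 − 8) − 18 = 1, and ∂_2 has invariant factor 2 > 1, so H_1 ≅ Z ⊕ Z/2Z.
  H_2: rank ker ∂_2 − rank ∂_3 = (18 − 18) − 0 = 0, and there is no ∂_3, so H_2 ≅ 0.

(K is a triangulation of the Klein bottle.)

Hence the Betti numbers are b_0 = 1, b_1 = 1, b_2 = 0.

b_0 = 1, b_1 = 1, b_2 = 0.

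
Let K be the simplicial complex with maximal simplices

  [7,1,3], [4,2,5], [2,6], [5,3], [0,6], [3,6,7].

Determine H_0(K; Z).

H_0 = Z.

We work with the vertex ordering 0 < 1 < 2 < 3 < 4 < 5 < 6 < 7. The simplices of K, each written with vertices in increasing order, are:

  0-simplices (8): [0], [1], [2], [3], [4], [5], [6], [7]
  1-simplices (11): [0,6], [1,3], [1,7], [2,4], [2,5], [2,6], [3,5], [3,6], [3,7], [4,5], [6,7]
  2-simplices (3): [1,3,7], [2,4,5], [3,6,7]

giving chain groups C_0 ≅ Z^8, C_1 ≅ Z^11, C_2 ≅ Z^3.

Boundary ∂_1: C_1 → C_0 sends each edge [p,q] (with p < q) to q − p. For instance
  ∂[2,4] = [4] − [2].
The resulting 8×11 matrix has rank 7, and its Smith normal form has invariant factors (1,1,1,1,1,1,1).

Boundary ∂_2: C_2 → C_1 maps a triangle to the signed sum of its edges. For instance
  ∂[1,3,7] = [3,7] − [1,7] + [1,3],
  ∂[2,4,5] = [4,5] − [2,5] + [2,4].
This gives a 11×3 integer matrix of rank 3; reducing to Smith normal form yields diagonal entries (1,1,1).

Reading off H_k = ker ∂_k / im ∂_{k+1}:

  H_0: rank C_0 − rank ∂_1 = 8 − 7 = 1, and the invariant factors of ∂_1 are all 1, so H_0 ≅ Z.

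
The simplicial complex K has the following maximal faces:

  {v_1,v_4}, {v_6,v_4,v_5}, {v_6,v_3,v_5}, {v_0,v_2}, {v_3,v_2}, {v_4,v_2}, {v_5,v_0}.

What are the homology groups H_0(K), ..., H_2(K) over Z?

Order the vertices as v_0 < v_1 < v_2 < v_3 < v_4 < v_5 < v_6. Listing each simplex with vertices in this order, K has dimension 2 with simplices:

  0-simplices (7): [v_0], [v_1], [v_2], [v_3], [v_4], [v_5], [v_6]
  1-simplices (10): [v_0,v_2], [v_0,v_5], [v_1,v_4], [v_2,v_3], [v_2,v_4], [v_3,v_5], [v_3,v_6], [v_4,v_5], [v_4,v_6], [v_5,v_6]
  2-simplices (2): [v_3,v_5,v_6], [v_4,v_5,v_6]

giving chain groups C_0 ≅ Z^7, C_1 ≅ Z^10, C_2 ≅ Z^2.

The boundary map ∂_1: C_1 → C_0 maps an edge to its endpoints' difference, ∂[p,q] = q − p. For instance
  ∂[v_5,v_6] = [v_6] − [v_5].
The resulting 7×10 matrix has rank 6, and its Smith normal form has invariant factors (1,1,1,1,1,1).

∂_2: C_2 → C_1 sends each 2-simplex [p,q,r] to [q,r] − [p,r] + [p,q]. For instance
  ∂[v_4,v_5,v_6] = [v_5,v_6] − [v_4,v_6] + [v_4,v_5],
  ∂[v_3,v_5,v_6] = [v_5,v_6] − [v_3,v_6] + [v_3,v_5].
The 10×2 boundary matrix has rank 2 and Smith normal form diag(1,1).

Now H_k = ker ∂_k / im ∂_{k+1}, so:

  H_0: rank C_0 − rank ∂_1 = 7 − 6 = 1, and the invariant factors of ∂_1 are all 1, so H_0 = Z.
  H_1: rank ker ∂_1 − rank ∂_2 = (10 − 6) − 2 = 2, and the invariant factors of ∂_2 are all 1, so H_1 = Z^2.
  H_2: rank ker ∂_2 − rank ∂_3 = (2 − 2) − 0 = 0, and there is no ∂_3, so H_2 = 0.

As a check, the Euler characteristic is 7 − 10 + 2 = -1, which agrees with 1 − 2 + 0 = -1.

H_0 = Z,  H_1 = Z^2,  H_2 = 0.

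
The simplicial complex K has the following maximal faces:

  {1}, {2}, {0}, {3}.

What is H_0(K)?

H_0 ≅ Z^4.

We work with the vertex ordering 0 < 1 < 2 < 3. The simplices of K, each written with vertices in increasing order, are:

  0-simplices (4): [0], [1], [2], [3]

Hence C_0 ≅ Z^4.

Reading off H_k = ker ∂_k / im ∂_{k+1}:

  H_0: rank C_0 − rank ∂_1 = 4 − 0 = 4, and there is no ∂_1, so H_0 = Z^4.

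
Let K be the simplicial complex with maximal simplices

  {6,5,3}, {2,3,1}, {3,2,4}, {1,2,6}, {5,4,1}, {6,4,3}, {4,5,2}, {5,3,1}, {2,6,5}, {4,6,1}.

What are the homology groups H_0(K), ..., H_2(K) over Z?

Order the vertices as 1 < 2 < 3 < 4 < 5 < 6. Listing each simplex with vertices in this order, K has dimension 2 with simplices:

  0-simplices (6): [1], [2], [3], [4], [5], [6]
  1-simplices (15): [1,2], [1,3], [1,4], [1,5], [1,6], [2,3], [2,4], [2,5], [2,6], [3,4], [3,5], [3,6], [4,5], [4,6], [5,6]
  2-simplices (10): [1,2,3], [1,2,6], [1,3,5], [1,4,5], [1,4,6], [2,3,4], [2,4,5], [2,5,6], [3,4,6], [3,5,6]

so the chain groups are C_0 ≅ Z^6, C_1 ≅ Z^15, C_2 ≅ Z^10.

∂_1: C_1 → C_0 sends each edge [p,q] (with p < q) to q − p.
The resulting 6×15 matrix has rank 5, and its Smith normal form has invariant factors (1,1,1,1,1).

∂_2: C_2 → C_1 acts by ∂[p,q,r] = [q,r] − [p,r] + [p,q]. For instance
  ∂[1,2,3] = [2,3] − [1,3] + [1,2],
  ∂[2,3,4] = [3,4] − [2,4] + [2,3].
This gives a 15×10 integer matrix of rank 10; reducing to Smith normal form yields diagonal entries (1,1,1,1,1,1,1,1,1,2).

From H_k ≅ ker(∂_k) / im(∂_{k+1}) we obtain:

  H_0: rank C_0 − rank ∂_1 = 6 − 5 = 1, and the invariant factors of ∂_1 are all 1, so H_0 ≅ Z.
  H_1: rank ker ∂_1 − rank ∂_2 = (15 − 5) − 10 = 0, and ∂_2 has invariant factor 2 > 1, so H_1 ≅ Z/2Z.
  H_2: rank ker ∂_2 − rank ∂_3 = (10 − 10) − 0 = 0, and there is no ∂_3, so H_2 ≅ 0.

H_0 = Z,  H_1 = Z/2Z,  H_2 = 0.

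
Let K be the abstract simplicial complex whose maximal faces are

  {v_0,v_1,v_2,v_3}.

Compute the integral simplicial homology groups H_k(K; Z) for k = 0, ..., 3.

H_0 = Z,  H_1 = 0,  H_2 = 0,  H_3 = 0.

K has 4 vertices, 6 edges, 4 triangles, 1 3-simplex.
rank ∂_0 = 0, rank ∂_1 = 3 ⇒ b_0 = 4 − 0 − 3 = 1; all invariant factors of ∂_1 are 1 so no torsion. So H_0 = Z.
rank ∂_1 = 3, rank ∂_2 = 3 ⇒ b_1 = 6 − 3 − 3 = 0; all invariant factors of ∂_2 are 1 so no torsion. So H_1 = 0.
rank ∂_2 = 3, rank ∂_3 = 1 ⇒ b_2 = 4 − 3 − 1 = 0; all invariant factors of ∂_3 are 1 so no torsion. So H_2 = 0.
rank ∂_3 = 1, rank ∂_4 = 0 ⇒ b_3 = 1 − 1 − 0 = 0. So H_3 = 0.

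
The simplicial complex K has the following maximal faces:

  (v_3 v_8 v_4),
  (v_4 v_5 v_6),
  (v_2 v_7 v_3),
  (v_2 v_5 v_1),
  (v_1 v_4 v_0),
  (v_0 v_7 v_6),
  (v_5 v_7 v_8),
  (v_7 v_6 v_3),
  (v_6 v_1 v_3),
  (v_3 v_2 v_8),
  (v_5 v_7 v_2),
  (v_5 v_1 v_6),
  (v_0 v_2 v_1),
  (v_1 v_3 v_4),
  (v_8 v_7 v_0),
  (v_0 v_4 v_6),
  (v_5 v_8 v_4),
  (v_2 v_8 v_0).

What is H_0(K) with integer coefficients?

H_0 = Z.

We work with the vertex ordering v_0 < v_1 < v_2 < v_3 < v_4 < v_5 < v_6 < v_7 < v_8. The simplices of K, each written with vertices in increasing order, are:

  0-simplices (9): [v_0], [v_1], [v_2], [v_3], [v_4], [v_5], [v_6], [v_7], [v_8]
  1-simplices (27): (27 of them)
  2-simplices (18): (18 of them)

Hence C_0 ≅ Z^9, C_1 ≅ Z^27, C_2 ≅ Z^18.

Boundary ∂_1: C_1 → C_0 maps an edge to its endpoints' difference, ∂[p,q] = q − p. For instance
  ∂[v_0,v_7] = [v_7] − [v_0].
This gives a 9×27 integer matrix of rank 8; reducing to Smith normal form yields diagonal entries (1,1,1,1,1,1,1,1).

The boundary map ∂_2: C_2 → C_1 sends each 2-simplex [p,q,r] to [q,r] − [p,r] + [p,q]. For instance
  ∂[v_5,v_7,v_8] = [v_7,v_8] − [v_5,v_8] + [v_5,v_7],
  ∂[v_4,v_5,v_8] = [v_5,v_8] − [v_4,v_8] + [v_4,v_5].
This gives a 27×18 integer matrix of rank 18; reducing to Smith normal form yields diagonal entries (1,1,1,1,1,1,1,1,1,1,1,1,1,1,1,1,1,2).

Now H_k = ker ∂_k / im ∂_{k+1}, so:

  H_0: rank C_0 − rank ∂_1 = 9 − 8 = 1, and the invariant factors of ∂_1 are all 1, so H_0 = Z.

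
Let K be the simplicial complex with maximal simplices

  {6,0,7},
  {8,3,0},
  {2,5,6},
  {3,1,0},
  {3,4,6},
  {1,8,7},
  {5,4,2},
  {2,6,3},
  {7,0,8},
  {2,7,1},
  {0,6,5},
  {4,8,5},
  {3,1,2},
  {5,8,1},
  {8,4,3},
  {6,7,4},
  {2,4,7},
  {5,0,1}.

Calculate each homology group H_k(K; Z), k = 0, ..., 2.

H_0 = Z,  H_1 = Z ⊕ Z/2Z,  H_2 = 0.

Fix the vertex order 0 < 1 < 2 < 3 < 4 < 5 < 6 < 7 < 8 and write every simplex with vertices in increasing order. Then dim K = 2 and the simplices of K are:

  0-simplices (9): [0], [1], [2], [3], [4], [5], [6], [7], [8]
  1-simplices (27): (27 of them)
  2-simplices (18): [0,1,3], [0,1,5], [0,3,8], [0,5,6], [0,6,7], [0,7,8], [1,2,3], [1,2,7], [1,5,8], [1,7,8], [2,3,6], [2,4,5], [2,4,7], [2,5,6], [3,4,6], [3,4,8], [4,5,8], [4,6,7]

Hence C_0 ≅ Z^9, C_1 ≅ Z^27, C_2 ≅ Z^18.

Boundary ∂_1: C_1 → C_0 maps an edge to its endpoints' difference, ∂[p,q] = q − p. For instance
  ∂[0,3] = [3] − [0].
As a 9×27 matrix over Z this has rank 8, with invariant factors (1,1,1,1,1,1,1,1).

Boundary ∂_2: C_2 → C_1 acts by ∂[p,q,r] = [q,r] − [p,r] + [p,q]. For instance
  ∂[0,1,3] = [1,3] − [0,3] + [0,1],
  ∂[3,4,8] = [4,8] − [3,8] + [3,4].
The 27×18 boundary matrix has rank 18 and Smith normal form diag(1,1,1,1,1,1,1,1,1,1,1,1,1,1,1,1,1,2).

Computing H_k = (kernel of ∂_k) / (image of ∂_{k+1}):

  H_0: rank C_0 − rank ∂_1 = 9 − 8 = 1, and the invariant factors of ∂_1 are all 1, so H_0 = Z.
  H_1: rank ker ∂_1 − rank ∂_2 = (27 − 8) − 18 = 1, and ∂_2 has invariant factor 2 > 1, so H_1 = Z ⊕ Z/2Z.
  H_2: rank ker ∂_2 − rank ∂_3 = (18 − 18) − 0 = 0, and there is no ∂_3, so H_2 = 0.

As a check, the Euler characteristic is 9 − 27 + 18 = 0, which agrees with 1 − 1 + 0 = 0.
(K is a triangulation of the Klein bottle.)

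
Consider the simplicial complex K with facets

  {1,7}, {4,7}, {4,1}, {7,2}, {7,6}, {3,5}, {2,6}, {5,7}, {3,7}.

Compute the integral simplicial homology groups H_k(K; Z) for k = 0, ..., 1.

H_0 ≅ Z,  H_1 ≅ Z^3.

Order the vertices as 1 < 2 < 3 < 4 < 5 < 6 < 7. Listing each simplex with vertices in this order, K has dimension 1 with simplices:

  0-simplices (7): [1], [2], [3], [4], [5], [6], [7]
  1-simplices (9): [1,4], [1,7], [2,6], [2,7], [3,5], [3,7], [4,7], [5,7], [6,7]

giving chain groups C_0 ≅ Z^7, C_1 ≅ Z^9.

∂_1: C_1 → C_0 sends each edge [p,q] (with p < q) to q − p. For instance
  ∂[4,7] = [7] − [4].
As a 7×9 matrix over Z this has rank 6, with invariant factors (1,1,1,1,1,1).

Computing H_k = (kernel of ∂_k) / (image of ∂_{k+1}):

  H_0: rank C_0 − rank ∂_1 = 7 − 6 = 1, and the invariant factors of ∂_1 are all 1, so H_0 ≅ Z.
  H_1: rank ker ∂_1 − rank ∂_2 = (9 − 6) − 0 = 3, and there is no ∂_2, so H_1 ≅ Z^3.

As a check, the Euler characteristic is 7 − 9 = -2, which agrees with 1 − 3 = -2.
(K is a triangulation of a wedge of 3 circles.)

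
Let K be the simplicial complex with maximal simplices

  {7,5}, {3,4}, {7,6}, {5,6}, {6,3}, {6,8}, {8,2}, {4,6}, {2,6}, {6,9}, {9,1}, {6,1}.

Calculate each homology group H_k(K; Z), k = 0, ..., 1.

H_0 = Z,  H_1 = Z^4.

We work with the vertex ordering 1 < 2 < 3 < 4 < 5 < 6 < 7 < 8 < 9. The simplices of K, each written with vertices in increasing order, are:

  0-simplices (9): [1], [2], [3], [4], [5], [6], [7], [8], [9]
  1-simplices (12): [1,6], [1,9], [2,6], [2,8], [3,4], [3,6], [4,6], [5,6], [5,7], [6,7], [6,8], [6,9]

giving chain groups C_0 ≅ Z^9, C_1 ≅ Z^12.

∂_1: C_1 → C_0 sends each edge [p,q] (with p < q) to q − p. For instance
  ∂[4,6] = [6] − [4].
The resulting 9×12 matrix has rank 8, and its Smith normal form has invariant factors (1,1,1,1,1,1,1,1).

Computing H_k = (kernel of ∂_k) / (image of ∂_{k+1}):

  H_0: rank C_0 − rank ∂_1 = 9 − 8 = 1, and the invariant factors of ∂_1 are all 1, so H_0 = Z.
  H_1: rank ker ∂_1 − rank ∂_2 = (12 − 8) − 0 = 4, and there is no ∂_2, so H_1 = Z^4.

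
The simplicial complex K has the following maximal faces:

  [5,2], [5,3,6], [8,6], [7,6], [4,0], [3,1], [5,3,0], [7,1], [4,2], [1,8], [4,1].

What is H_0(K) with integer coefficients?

H_0 ≅ Z.

K has 9 vertices, 14 edges, 2 triangles.
rank ∂_0 = 0, rank ∂_1 = 8 ⇒ b_0 = 9 − 0 − 8 = 1; all invariant factors of ∂_1 are 1 so no torsion. So H_0 = Z.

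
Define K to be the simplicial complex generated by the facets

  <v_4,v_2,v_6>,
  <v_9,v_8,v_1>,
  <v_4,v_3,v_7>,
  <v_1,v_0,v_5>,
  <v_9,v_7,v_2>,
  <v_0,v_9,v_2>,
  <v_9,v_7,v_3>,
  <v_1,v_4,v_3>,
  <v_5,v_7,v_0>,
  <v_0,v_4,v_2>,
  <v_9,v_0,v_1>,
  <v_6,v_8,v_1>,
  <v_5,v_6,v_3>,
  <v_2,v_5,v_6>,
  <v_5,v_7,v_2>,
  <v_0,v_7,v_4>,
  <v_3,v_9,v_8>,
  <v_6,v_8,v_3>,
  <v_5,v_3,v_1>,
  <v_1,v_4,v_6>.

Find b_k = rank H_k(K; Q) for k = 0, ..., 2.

b_0 = 1, b_1 = 1, b_2 = 0.

We work with the vertex ordering v_0 < v_1 < v_2 < v_3 < v_4 < v_5 < v_6 < v_7 < v_8 < v_9. The simplices of K, each written with vertices in increasing order, are:

  0-simplices (10): [v_0], [v_1], [v_2], [v_3], [v_4], [v_5], [v_6], [v_7], [v_8], [v_9]
  1-simplices (30): (30 of them)
  2-simplices (20): (20 of them)

so the chain groups are C_0 ≅ Z^10, C_1 ≅ Z^30, C_2 ≅ Z^20.

The boundary map ∂_1: C_1 → C_0 sends each edge [p,q] (with p < q) to q − p.
As a 10×30 matrix over Z this has rank 9, with invariant factors (1,1,1,1,1,1,1,1,1).

∂_2: C_2 → C_1 acts by ∂[p,q,r] = [q,r] − [p,r] + [p,q]. For instance
  ∂[v_3,v_4,v_7] = [v_4,v_7] − [v_3,v_7] + [v_3,v_4],
  ∂[v_0,v_2,v_4] = [v_2,v_4] − [v_0,v_4] + [v_0,v_2].
The resulting 30×20 matrix has rank 20, and its Smith normal form has invariant factors (1,1,1,1,1,1,1,1,1,1,1,1,1,1,1,1,1,1,1,2).

From H_k ≅ ker(∂_k) / im(∂_{k+1}) we obtain:

  H_0: rank C_0 − rank ∂_1 = 10 − 9 = 1, and the invariant factors of ∂_1 are all 1, so H_0 ≅ Z.
  H_1: rank ker ∂_1 − rank ∂_2 = (30 − 9) − 20 = 1, and ∂_2 has invariant factor 2 > 1, so H_1 ≅ Z ⊕ Z/2.
  H_2: rank ker ∂_2 − rank ∂_3 = (20 − 20) − 0 = 0, and there is no ∂_3, so H_2 ≅ 0.

As a check, the Euler characteristic is 10 − 30 + 20 = 0, which agrees with 1 − 1 + 0 = 0.

Hence the Betti numbers are b_0 = 1, b_1 = 1, b_2 = 0.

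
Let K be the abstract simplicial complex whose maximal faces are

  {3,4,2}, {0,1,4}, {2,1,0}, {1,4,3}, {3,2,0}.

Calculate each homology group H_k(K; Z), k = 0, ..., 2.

Take the total order 0 < 1 < 2 < 3 < 4 on the vertex set. Then K (dimension 2) consists of the simplices:

  0-simplices (5): [0], [1], [2], [3], [4]
  1-simplices (10): [0,1], [0,2], [0,3], [0,4], [1,2], [1,3], [1,4], [2,3], [2,4], [3,4]
  2-simplices (5): [0,1,2], [0,1,4], [0,2,3], [1,3,4], [2,3,4]

giving chain groups C_0 ≅ Z^5, C_1 ≅ Z^10, C_2 ≅ Z^5.

Boundary ∂_1: C_1 → C_0 sends each edge [p,q] (with p < q) to q − p. For instance
  ∂[3,4] = [4] − [3].
This gives a 5×10 integer matrix of rank 4; reducing to Smith normal form yields diagonal entries (1,1,1,1).

The boundary map ∂_2: C_2 → C_1 acts by ∂[p,q,r] = [q,r] − [p,r] + [p,q]. For instance
  ∂[2,3,4] = [3,4] − [2,4] + [2,3],
  ∂[0,1,4] = [1,4] − [0,4] + [0,1].
The resulting 10×5 matrix has rank 5, and its Smith normal form has invariant factors (1,1,1,1,1).

Computing H_k = (kernel of ∂_k) / (image of ∂_{k+1}):

  H_0: rank C_0 − rank ∂_1 = 5 − 4 = 1, and the invariant factors of ∂_1 are all 1, so H_0 = Z.
  H_1: rank ker ∂_1 − rank ∂_2 = (10 − 4) − 5 = 1, and the invariant factors of ∂_2 are all 1, so H_1 = Z.
  H_2: rank ker ∂_2 − rank ∂_3 = (5 − 5) − 0 = 0, and there is no ∂_3, so H_2 = 0.

(K is a triangulation of the Möbius band.)

H_0 = Z,  H_1 = Z,  H_2 = 0.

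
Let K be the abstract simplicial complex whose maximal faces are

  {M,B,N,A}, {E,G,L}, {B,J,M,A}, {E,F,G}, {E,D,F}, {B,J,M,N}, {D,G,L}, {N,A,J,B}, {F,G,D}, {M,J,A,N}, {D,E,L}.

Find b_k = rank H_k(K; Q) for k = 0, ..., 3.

K has 10 vertices, 19 edges, 16 triangles, 5 3-simplices.
rank ∂_0 = 0, rank ∂_1 = 8 ⇒ b_0 = 10 − 0 − 8 = 2; all invariant factors of ∂_1 are 1 so no torsion. So H_0 = Z^2.
rank ∂_1 = 8, rank ∂_2 = 11 ⇒ b_1 = 19 − 8 − 11 = 0; all invariant factors of ∂_2 are 1 so no torsion. So H_1 = 0.
rank ∂_2 = 11, rank ∂_3 = 4 ⇒ b_2 = 16 − 11 − 4 = 1; all invariant factors of ∂_3 are 1 so no torsion. So H_2 = Z.
rank ∂_3 = 4, rank ∂_4 = 0 ⇒ b_3 = 5 − 4 − 0 = 1. So H_3 = Z.

b_0 = 2, b_1 = 0, b_2 = 1, b_3 = 1.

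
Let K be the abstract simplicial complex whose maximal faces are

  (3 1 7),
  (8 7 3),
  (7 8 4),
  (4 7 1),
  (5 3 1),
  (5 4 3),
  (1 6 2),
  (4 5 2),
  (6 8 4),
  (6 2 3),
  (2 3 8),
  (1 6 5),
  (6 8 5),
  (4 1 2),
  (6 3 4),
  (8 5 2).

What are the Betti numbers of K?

We work with the vertex ordering 1 < 2 < 3 < 4 < 5 < 6 < 7 < 8. The simplices of K, each written with vertices in increasing order, are:

  0-simplices (8): [1], [2], [3], [4], [5], [6], [7], [8]
  1-simplices (24): (24 of them)
  2-simplices (16): [1,2,4], [1,2,6], [1,3,5], [1,3,7], [1,4,7], [1,5,6], [2,3,6], [2,3,8], [2,4,5], [2,5,8], [3,4,5], [3,4,6], [3,7,8], [4,6,8], [4,7,8], [5,6,8]

Hence C_0 ≅ Z^8, C_1 ≅ Z^24, C_2 ≅ Z^16.

∂_1: C_1 → C_0 maps an edge to its endpoints' difference, ∂[p,q] = q − p.
The resulting 8×24 matrix has rank 7, and its Smith normal form has invariant factors (1,1,1,1,1,1,1).

Boundary ∂_2: C_2 → C_1 maps a triangle to the signed sum of its edges. For instance
  ∂[5,6,8] = [6,8] − [5,8] + [5,6],
  ∂[1,3,7] = [3,7] − [1,7] + [1,3].
The 24×16 boundary matrix has rank 15 and Smith normal form diag(1,1,1,1,1,1,1,1,1,1,1,1,1,1,1).

From H_k ≅ ker(∂_k) / im(∂_{k+1}) we obtain:

  H_0: rank C_0 − rank ∂_1 = 8 − 7 = 1, and the invariant factors of ∂_1 are all 1, so H_0 = Z.
  H_1: rank ker ∂_1 − rank ∂_2 = (24 − 7) − 15 = 2, and the invariant factors of ∂_2 are all 1, so H_1 = Z^2.
  H_2: rank ker ∂_2 − rank ∂_3 = (16 − 15) − 0 = 1, and there is no ∂_3, so H_2 = Z.

Hence the Betti numbers are b_0 = 1, b_1 = 2, b_2 = 1.

b_0 = 1, b_1 = 2, b_2 = 1.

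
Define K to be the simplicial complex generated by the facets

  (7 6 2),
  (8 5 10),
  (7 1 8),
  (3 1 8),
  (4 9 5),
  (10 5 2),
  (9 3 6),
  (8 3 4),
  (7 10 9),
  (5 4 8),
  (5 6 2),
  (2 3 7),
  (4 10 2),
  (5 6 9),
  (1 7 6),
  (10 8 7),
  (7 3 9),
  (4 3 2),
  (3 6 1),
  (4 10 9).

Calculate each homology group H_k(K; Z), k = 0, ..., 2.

H_0 = Z,  H_1 = Z ⊕ Z/2,  H_2 = 0.

Order the vertices as 1 < 2 < 3 < 4 < 5 < 6 < 7 < 8 < 9 < 10. Listing each simplex with vertices in this order, K has dimension 2 with simplices:

  0-simplices (10): [1], [2], [3], [4], [5], [6], [7], [8], [9], [10]
  1-simplices (30): (30 of them)
  2-simplices (20): (20 of them)

giving chain groups C_0 ≅ Z^10, C_1 ≅ Z^30, C_2 ≅ Z^20.

∂_1: C_1 → C_0 is given by ∂[p,q] = [q] − [p]. For instance
  ∂[6,9] = [9] − [6].
As a 10×30 matrix over Z this has rank 9, with invariant factors (1,1,1,1,1,1,1,1,1).

∂_2: C_2 → C_1 sends each 2-simplex [p,q,r] to [q,r] − [p,r] + [p,q]. For instance
  ∂[2,6,7] = [6,7] − [2,7] + [2,6],
  ∂[4,5,8] = [5,8] − [4,8] + [4,5].
The 30×20 boundary matrix has rank 20 and Smith normal form diag(1,1,1,1,1,1,1,1,1,1,1,1,1,1,1,1,1,1,1,2).

Now H_k = ker ∂_k / im ∂_{k+1}, so:

  H_0: rank C_0 − rank ∂_1 = 10 − 9 = 1, and the invariant factors of ∂_1 are all 1, so H_0 = Z.
  H_1: rank ker ∂_1 − rank ∂_2 = (30 − 9) − 20 = 1, and ∂_2 has invariant factor 2 > 1, so H_1 = Z ⊕ Z/2.
  H_2: rank ker ∂_2 − rank ∂_3 = (20 − 20) − 0 = 0, and there is no ∂_3, so H_2 = 0.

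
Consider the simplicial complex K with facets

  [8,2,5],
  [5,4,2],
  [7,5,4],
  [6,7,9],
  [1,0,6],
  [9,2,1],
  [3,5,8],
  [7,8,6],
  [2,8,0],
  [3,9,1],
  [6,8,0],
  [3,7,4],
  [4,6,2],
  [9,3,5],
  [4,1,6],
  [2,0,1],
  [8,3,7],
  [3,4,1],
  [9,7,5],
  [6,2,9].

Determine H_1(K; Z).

We work with the vertex ordering 0 < 1 < 2 < 3 < 4 < 5 < 6 < 7 < 8 < 9. The simplices of K, each written with vertices in increasing order, are:

  0-simplices (10): [0], [1], [2], [3], [4], [5], [6], [7], [8], [9]
  1-simplices (30): (30 of them)
  2-simplices (20): (20 of them)

so the chain groups are C_0 ≅ Z^10, C_1 ≅ Z^30, C_2 ≅ Z^20.

∂_1: C_1 → C_0 sends each edge [p,q] (with p < q) to q − p. For instance
  ∂[3,5] = [5] − [3].
As a 10×30 matrix over Z this has rank 9, with invariant factors (1,1,1,1,1,1,1,1,1).

The boundary map ∂_2: C_2 → C_1 maps a triangle to the signed sum of its edges. For instance
  ∂[3,4,7] = [4,7] − [3,7] + [3,4],
  ∂[6,7,9] = [7,9] − [6,9] + [6,7].
The 30×20 boundary matrix has rank 20 and Smith normal form diag(1,1,1,1,1,1,1,1,1,1,1,1,1,1,1,1,1,1,1,2).

Reading off H_k = ker ∂_k / im ∂_{k+1}:

  H_1: rank ker ∂_1 − rank ∂_2 = (30 − 9) − 20 = 1, and ∂_2 has invariant factor 2 > 1, so H_1 = Z ⊕ Z_2.

(K is a triangulation of the Klein bottle.)

H_1 = Z ⊕ Z_2.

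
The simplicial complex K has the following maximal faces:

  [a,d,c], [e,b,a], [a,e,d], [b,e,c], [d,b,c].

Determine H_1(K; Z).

Order the vertices as a < b < c < d < e. Listing each simplex with vertices in this order, K has dimension 2 with simplices:

  0-simplices (5): a, b, c, d, e
  1-simplices (10): ab, ac, ad, ae, bc, bd, be, cd, ce, de
  2-simplices (5): abe, acd, ade, bcd, bce

Hence C_0 ≅ Z^5, C_1 ≅ Z^10, C_2 ≅ Z^5.

∂_1: C_1 → C_0 is given by ∂[p,q] = [q] − [p]. For instance
  ∂de = e − d.
The 5×10 boundary matrix has rank 4 and Smith normal form diag(1,1,1,1).

∂_2: C_2 → C_1 acts by ∂[p,q,r] = [q,r] − [p,r] + [p,q]. For instance
  ∂acd = cd − ad + ac,
  ∂bce = ce − be + bc.
This gives a 10×5 integer matrix of rank 5; reducing to Smith normal form yields diagonal entries (1,1,1,1,1).

Now H_k = ker ∂_k / im ∂_{k+1}, so:

  H_1: rank ker ∂_1 − rank ∂_2 = (10 − 4) − 5 = 1, and the invariant factors of ∂_2 are all 1, so H_1 = Z.

(K is a triangulation of the Möbius band.)

H_1 = Z.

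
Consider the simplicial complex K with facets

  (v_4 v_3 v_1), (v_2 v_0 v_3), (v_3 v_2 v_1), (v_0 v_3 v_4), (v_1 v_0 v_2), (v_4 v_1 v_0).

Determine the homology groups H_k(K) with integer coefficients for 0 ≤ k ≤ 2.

H_0 = Z,  H_1 = 0,  H_2 = Z.

K has 5 vertices, 9 edges, 6 triangles.
rank ∂_0 = 0, rank ∂_1 = 4 ⇒ b_0 = 5 − 0 − 4 = 1; all invariant factors of ∂_1 are 1 so no torsion. So H_0 = Z.
rank ∂_1 = 4, rank ∂_2 = 5 ⇒ b_1 = 9 − 4 − 5 = 0; all invariant factors of ∂_2 are 1 so no torsion. So H_1 = 0.
rank ∂_2 = 5, rank ∂_3 = 0 ⇒ b_2 = 6 − 5 − 0 = 1. So H_2 = Z.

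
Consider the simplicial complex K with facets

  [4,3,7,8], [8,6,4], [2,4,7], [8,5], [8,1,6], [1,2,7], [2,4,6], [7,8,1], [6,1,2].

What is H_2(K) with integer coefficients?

Take the total order 1 < 2 < 3 < 4 < 5 < 6 < 7 < 8 on the vertex set. Then K (dimension 3) consists of the simplices:

  0-simplices (8): [1], [2], [3], [4], [5], [6], [7], [8]
  1-simplices (16): [1,2], [1,6], [1,7], [1,8], [2,4], [2,6], [2,7], [3,4], [3,7], [3,8], [4,6], [4,7], [4,8], [5,8], [6,8], [7,8]
  2-simplices (11): [1,2,6], [1,2,7], [1,6,8], [1,7,8], [2,4,6], [2,4,7], [3,4,7], [3,4,8], [3,7,8], [4,6,8], [4,7,8]
  3-simplices (1): [3,4,7,8]

so the chain groups are C_0 ≅ Z^8, C_1 ≅ Z^16, C_2 ≅ Z^11, C_3 ≅ Z^1.

Boundary ∂_1: C_1 → C_0 is given by ∂[p,q] = [q] − [p]. For instance
  ∂[2,6] = [6] − [2].
As a 8×16 matrix over Z this has rank 7, with invariant factors (1,1,1,1,1,1,1).

The boundary map ∂_2: C_2 → C_1 acts by ∂[p,q,r] = [q,r] − [p,r] + [p,q]. For instance
  ∂[3,4,8] = [4,8] − [3,8] + [3,4],
  ∂[1,7,8] = [7,8] − [1,8] + [1,7].
As a 16×11 matrix over Z this has rank 9, with invariant factors (1,1,1,1,1,1,1,1,1).

Boundary ∂_3: C_3 → C_2 sends each 3-simplex σ to the alternating sum Σ_i (−1)^i (σ with its i-th vertex removed). For instance
  ∂[3,4,7,8] = [4,7,8] − [3,7,8] + [3,4,8] − [3,4,7].
As a 11×1 matrix over Z this has rank 1, with invariant factors (1).

Now H_k = ker ∂_k / im ∂_{k+1}, so:

  H_2: rank ker ∂_2 − rank ∂_3 = (11 − 9) − 1 = 1, and the invariant factors of ∂_3 are all 1, so H_2 = Z.

H_2 ≅ Z.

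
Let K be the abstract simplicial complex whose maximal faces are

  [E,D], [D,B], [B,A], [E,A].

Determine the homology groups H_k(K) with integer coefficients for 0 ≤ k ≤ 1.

Take the total order A < B < D < E on the vertex set. Then K (dimension 1) consists of the simplices:

  0-simplices (4): A, B, D, E
  1-simplices (4): AB, AE, BD, DE

giving chain groups C_0 ≅ Z^4, C_1 ≅ Z^4.

Boundary ∂_1: C_1 → C_0 is given by ∂[p,q] = [q] − [p]. For instance
  ∂BD = D − B.
This gives a 4×4 integer matrix of rank 3; reducing to Smith normal form yields diagonal entries (1,1,1).

From H_k ≅ ker(∂_k) / im(∂_{k+1}) we obtain:

  H_0: rank C_0 − rank ∂_1 = 4 − 3 = 1, and the invariant factors of ∂_1 are all 1, so H_0 = Z.
  H_1: rank ker ∂_1 − rank ∂_2 = (4 − 3) − 0 = 1, and there is no ∂_2, so H_1 = Z.

As a check, the Euler characteristic is 4 − 4 = 0, which agrees with 1 − 1 = 0.

H_0 ≅ Z,  H_1 ≅ Z.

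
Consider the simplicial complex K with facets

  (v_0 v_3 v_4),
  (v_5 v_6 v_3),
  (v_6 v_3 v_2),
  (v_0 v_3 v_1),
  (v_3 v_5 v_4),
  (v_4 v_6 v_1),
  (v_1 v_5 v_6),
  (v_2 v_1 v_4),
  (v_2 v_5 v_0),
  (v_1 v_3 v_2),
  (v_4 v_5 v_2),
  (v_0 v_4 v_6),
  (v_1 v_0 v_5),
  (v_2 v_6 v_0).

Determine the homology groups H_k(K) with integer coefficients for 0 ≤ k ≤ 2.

K has 7 vertices, 21 edges, 14 triangles.
rank ∂_0 = 0, rank ∂_1 = 6 ⇒ b_0 = 7 − 0 − 6 = 1; all invariant factors of ∂_1 are 1 so no torsion. So H_0 = Z.
rank ∂_1 = 6, rank ∂_2 = 13 ⇒ b_1 = 21 − 6 − 13 = 2; all invariant factors of ∂_2 are 1 so no torsion. So H_1 = Z^2.
rank ∂_2 = 13, rank ∂_3 = 0 ⇒ b_2 = 14 − 13 − 0 = 1. So H_2 = Z.

H_0 = Z,  H_1 = Z^2,  H_2 = Z.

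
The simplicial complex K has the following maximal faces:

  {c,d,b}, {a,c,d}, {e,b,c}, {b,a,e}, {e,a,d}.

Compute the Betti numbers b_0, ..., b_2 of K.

We work with the vertex ordering a < b < c < d < e. The simplices of K, each written with vertices in increasing order, are:

  0-simplices (5): a, b, c, d, e
  1-simplices (10): ab, ac, ad, ae, bc, bd, be, cd, ce, de
  2-simplices (5): abe, acd, ade, bcd, bce

giving chain groups C_0 ≅ Z^5, C_1 ≅ Z^10, C_2 ≅ Z^5.

Boundary ∂_1: C_1 → C_0 sends each edge [p,q] (with p < q) to q − p.
This gives a 5×10 integer matrix of rank 4; reducing to Smith normal form yields diagonal entries (1,1,1,1).

Boundary ∂_2: C_2 → C_1 sends each 2-simplex [p,q,r] to [q,r] − [p,r] + [p,q]. For instance
  ∂acd = cd − ad + ac,
  ∂ade = de − ae + ad.
The 10×5 boundary matrix has rank 5 and Smith normal form diag(1,1,1,1,1).

Now H_k = ker ∂_k / im ∂_{k+1}, so:

  H_0: rank C_0 − rank ∂_1 = 5 − 4 = 1, and the invariant factors of ∂_1 are all 1, so H_0 ≅ Z.
  H_1: rank ker ∂_1 − rank ∂_2 = (10 − 4) − 5 = 1, and the invariant factors of ∂_2 are all 1, so H_1 ≅ Z.
  H_2: rank ker ∂_2 − rank ∂_3 = (5 − 5) − 0 = 0, and there is no ∂_3, so H_2 ≅ 0.

As a check, the Euler characteristic is 5 − 10 + 5 = 0, which agrees with 1 − 1 + 0 = 0.

Hence the Betti numbers are b_0 = 1, b_1 = 1, b_2 = 0.

b_0 = 1, b_1 = 1, b_2 = 0.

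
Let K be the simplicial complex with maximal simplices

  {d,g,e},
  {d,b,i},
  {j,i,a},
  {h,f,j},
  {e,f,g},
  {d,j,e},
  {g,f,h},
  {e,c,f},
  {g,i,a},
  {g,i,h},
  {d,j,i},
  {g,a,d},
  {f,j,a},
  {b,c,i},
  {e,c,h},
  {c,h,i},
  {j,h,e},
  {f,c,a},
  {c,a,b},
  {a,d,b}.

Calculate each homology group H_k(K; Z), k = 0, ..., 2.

H_0 ≅ Z,  H_1 ≅ Z ⊕ Z/2,  H_2 = 0.

Order the vertices as a < b < c < d < e < f < g < h < i < j. Listing each simplex with vertices in this order, K has dimension 2 with simplices:

  0-simplices (10): a, b, c, d, e, f, g, h, i, j
  1-simplices (30): ab, ac, ad, af, ag, ai, aj, bc, bd, bi, ce, cf, ch, ci, de, dg, di, dj, ef, eg, eh, ej, fg, fh, fj, gh, gi, hi, hj, ij
  2-simplices (20): abc, abd, acf, adg, afj, agi, aij, bci, bdi, cef, ceh, chi, deg, dej, dij, efg, ehj, fgh, fhj, ghi

Hence C_0 ≅ Z^10, C_1 ≅ Z^30, C_2 ≅ Z^20.

The boundary map ∂_1: C_1 → C_0 is given by ∂[p,q] = [q] − [p]. For instance
  ∂ab = b − a.
The 10×30 boundary matrix has rank 9 and Smith normal form diag(1,1,1,1,1,1,1,1,1).

∂_2: C_2 → C_1 sends each 2-simplex [p,q,r] to [q,r] − [p,r] + [p,q]. For instance
  ∂chi = hi − ci + ch,
  ∂bci = ci − bi + bc.
As a 30×20 matrix over Z this has rank 20, with invariant factors (1,1,1,1,1,1,1,1,1,1,1,1,1,1,1,1,1,1,1,2).

Now H_k = ker ∂_k / im ∂_{k+1}, so:

  H_0: rank C_0 − rank ∂_1 = 10 − 9 = 1, and the invariant factors of ∂_1 are all 1, so H_0 ≅ Z.
  H_1: rank ker ∂_1 − rank ∂_2 = (30 − 9) − 20 = 1, and ∂_2 has invariant factor 2 > 1, so H_1 ≅ Z ⊕ Z/2.
  H_2: rank ker ∂_2 − rank ∂_3 = (20 − 20) − 0 = 0, and there is no ∂_3, so H_2 ≅ 0.

(K is a triangulation of the Klein bottle.)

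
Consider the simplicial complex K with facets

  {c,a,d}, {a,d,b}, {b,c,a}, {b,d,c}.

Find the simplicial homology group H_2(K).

Take the total order a < b < c < d on the vertex set. Then K (dimension 2) consists of the simplices:

  0-simplices (4): a, b, c, d
  1-simplices (6): ab, ac, ad, bc, bd, cd
  2-simplices (4): abc, abd, acd, bcd

so the chain groups are C_0 ≅ Z^4, C_1 ≅ Z^6, C_2 ≅ Z^4.

∂_1: C_1 → C_0 maps an edge to its endpoints' difference, ∂[p,q] = q − p.
The resulting 4×6 matrix has rank 3, and its Smith normal form has invariant factors (1,1,1).

Boundary ∂_2: C_2 → C_1 acts by ∂[p,q,r] = [q,r] − [p,r] + [p,q]. For instance
  ∂acd = cd − ad + ac,
  ∂abd = bd − ad + ab.
As a 6×4 matrix over Z this has rank 3, with invariant factors (1,1,1).

From H_k ≅ ker(∂_k) / im(∂_{k+1}) we obtain:

  H_2: rank ker ∂_2 − rank ∂_3 = (4 − 3) − 0 = 1, and there is no ∂_3, so H_2 = Z.

H_2 ≅ Z.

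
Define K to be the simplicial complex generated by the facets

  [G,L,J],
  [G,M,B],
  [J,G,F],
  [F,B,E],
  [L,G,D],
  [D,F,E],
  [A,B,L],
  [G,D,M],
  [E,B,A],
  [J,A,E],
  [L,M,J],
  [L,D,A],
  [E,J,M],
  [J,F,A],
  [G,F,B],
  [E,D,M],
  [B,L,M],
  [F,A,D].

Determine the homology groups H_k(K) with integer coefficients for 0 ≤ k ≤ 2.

Take the total order A < B < D < E < F < G < J < L < M on the vertex set. Then K (dimension 2) consists of the simplices:

  0-simplices (9): A, B, D, E, F, G, J, L, M
  1-simplices (27): AB, AD, AE, AF, AJ, AL, BE, BF, BG, BL, BM, DE, DF, DG, DL, DM, EF, EJ, EM, FG, FJ, GJ, GL, GM, JL, JM, LM
  2-simplices (18): ABE, ABL, ADF, ADL, AEJ, AFJ, BEF, BFG, BGM, BLM, DEF, DEM, DGL, DGM, EJM, FGJ, GJL, JLM

so the chain groups are C_0 ≅ Z^9, C_1 ≅ Z^27, C_2 ≅ Z^18.

Boundary ∂_1: C_1 → C_0 maps an edge to its endpoints' difference, ∂[p,q] = q − p. For instance
  ∂BF = F − B.
The resulting 9×27 matrix has rank 8, and its Smith normal form has invariant factors (1,1,1,1,1,1,1,1).

The boundary map ∂_2: C_2 → C_1 acts by ∂[p,q,r] = [q,r] − [p,r] + [p,q]. For instance
  ∂FGJ = GJ − FJ + FG,
  ∂ADF = DF − AF + AD.
As a 27×18 matrix over Z this has rank 18, with invariant factors (1,1,1,1,1,1,1,1,1,1,1,1,1,1,1,1,1,2).

Now H_k = ker ∂_k / im ∂_{k+1}, so:

  H_0: rank C_0 − rank ∂_1 = 9 − 8 = 1, and the invariant factors of ∂_1 are all 1, so H_0 = Z.
  H_1: rank ker ∂_1 − rank ∂_2 = (27 − 8) − 18 = 1, and ∂_2 has invariant factor 2 > 1, so H_1 = Z × Z/2.
  H_2: rank ker ∂_2 − rank ∂_3 = (18 − 18) − 0 = 0, and there is no ∂_3, so H_2 = 0.

As a check, the Euler characteristic is 9 − 27 + 18 = 0, which agrees with 1 − 1 + 0 = 0.

H_0 = Z,  H_1 = Z × Z/2,  H_2 = 0.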